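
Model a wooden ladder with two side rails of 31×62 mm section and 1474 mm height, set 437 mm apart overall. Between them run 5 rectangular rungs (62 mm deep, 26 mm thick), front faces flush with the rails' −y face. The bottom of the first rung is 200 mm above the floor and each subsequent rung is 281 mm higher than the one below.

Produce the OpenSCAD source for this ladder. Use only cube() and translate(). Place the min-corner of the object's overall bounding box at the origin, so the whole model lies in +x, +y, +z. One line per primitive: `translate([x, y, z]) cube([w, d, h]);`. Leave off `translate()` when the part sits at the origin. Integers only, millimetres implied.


cube([31, 62, 1474]);
translate([406, 0, 0]) cube([31, 62, 1474]);
translate([31, 0, 200]) cube([375, 62, 26]);
translate([31, 0, 481]) cube([375, 62, 26]);
translate([31, 0, 762]) cube([375, 62, 26]);
translate([31, 0, 1043]) cube([375, 62, 26]);
translate([31, 0, 1324]) cube([375, 62, 26]);


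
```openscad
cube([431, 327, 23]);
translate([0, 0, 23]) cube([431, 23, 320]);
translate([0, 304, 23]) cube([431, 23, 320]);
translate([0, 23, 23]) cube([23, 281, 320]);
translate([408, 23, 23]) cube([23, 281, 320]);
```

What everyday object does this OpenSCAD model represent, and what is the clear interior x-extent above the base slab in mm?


An open box. The internal width is 385 mm.

A 431×327 base slab with four walls standing on it — an open box. The base is 431 mm wide and the walls are 23 mm thick, so the internal width is 431 − 2 × 23 = 385 mm.


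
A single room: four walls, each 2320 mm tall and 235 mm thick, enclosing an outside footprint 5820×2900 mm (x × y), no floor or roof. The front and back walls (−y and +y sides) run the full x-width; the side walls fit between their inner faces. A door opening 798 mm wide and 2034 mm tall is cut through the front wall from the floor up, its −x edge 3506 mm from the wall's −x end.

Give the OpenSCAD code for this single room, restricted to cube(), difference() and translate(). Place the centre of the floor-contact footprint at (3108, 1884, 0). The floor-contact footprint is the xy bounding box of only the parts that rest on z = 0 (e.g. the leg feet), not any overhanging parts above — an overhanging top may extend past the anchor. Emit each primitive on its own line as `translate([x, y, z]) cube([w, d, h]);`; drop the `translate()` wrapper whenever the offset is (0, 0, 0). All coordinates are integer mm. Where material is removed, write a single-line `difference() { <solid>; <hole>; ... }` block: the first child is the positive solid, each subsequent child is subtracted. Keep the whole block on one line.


difference() { translate([198, 434, 0]) cube([5820, 235, 2320]); translate([3704, 434, 0]) cube([798, 235, 2034]); }
translate([198, 3099, 0]) cube([5820, 235, 2320]);
translate([198, 669, 0]) cube([235, 2430, 2320]);
translate([5783, 669, 0]) cube([235, 2430, 2320]);


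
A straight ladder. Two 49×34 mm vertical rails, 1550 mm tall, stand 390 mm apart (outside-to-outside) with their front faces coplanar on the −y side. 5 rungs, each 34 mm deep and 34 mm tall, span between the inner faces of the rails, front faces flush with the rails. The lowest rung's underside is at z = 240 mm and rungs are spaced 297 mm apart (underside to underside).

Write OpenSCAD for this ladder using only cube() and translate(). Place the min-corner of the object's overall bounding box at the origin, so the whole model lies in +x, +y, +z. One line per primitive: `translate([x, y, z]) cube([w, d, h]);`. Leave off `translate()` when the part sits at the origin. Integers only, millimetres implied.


// rung span = 390 - 2*49 = 292
// rung[k] z = 240 + k*297
cube([49, 34, 1550]);
translate([341, 0, 0]) cube([49, 34, 1550]);
translate([49, 0, 240]) cube([292, 34, 34]);
translate([49, 0, 537]) cube([292, 34, 34]);
translate([49, 0, 834]) cube([292, 34, 34]);
translate([49, 0, 1131]) cube([292, 34, 34]);
translate([49, 0, 1428]) cube([292, 34, 34]);


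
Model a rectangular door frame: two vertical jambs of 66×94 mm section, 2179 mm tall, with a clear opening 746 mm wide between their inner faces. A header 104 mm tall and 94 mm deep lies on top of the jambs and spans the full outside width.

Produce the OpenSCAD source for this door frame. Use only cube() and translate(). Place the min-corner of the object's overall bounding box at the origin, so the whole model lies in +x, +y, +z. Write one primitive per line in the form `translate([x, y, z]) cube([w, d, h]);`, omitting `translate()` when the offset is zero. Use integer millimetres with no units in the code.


cube([66, 94, 2179]);
translate([812, 0, 0]) cube([66, 94, 2179]);
translate([0, 0, 2179]) cube([878, 94, 104]);


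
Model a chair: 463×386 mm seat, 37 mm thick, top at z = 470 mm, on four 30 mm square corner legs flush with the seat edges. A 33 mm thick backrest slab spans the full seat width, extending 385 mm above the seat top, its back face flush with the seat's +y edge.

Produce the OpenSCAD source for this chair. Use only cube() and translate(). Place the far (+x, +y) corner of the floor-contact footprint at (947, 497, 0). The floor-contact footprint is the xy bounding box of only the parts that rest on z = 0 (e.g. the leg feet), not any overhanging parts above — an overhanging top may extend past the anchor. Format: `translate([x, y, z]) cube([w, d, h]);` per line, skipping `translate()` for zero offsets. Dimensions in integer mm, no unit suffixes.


translate([484, 111, 433]) cube([463, 386, 37]);
translate([484, 111, 0]) cube([30, 30, 433]);
translate([917, 111, 0]) cube([30, 30, 433]);
translate([484, 467, 0]) cube([30, 30, 433]);
translate([917, 467, 0]) cube([30, 30, 433]);
translate([484, 464, 470]) cube([463, 33, 385]);


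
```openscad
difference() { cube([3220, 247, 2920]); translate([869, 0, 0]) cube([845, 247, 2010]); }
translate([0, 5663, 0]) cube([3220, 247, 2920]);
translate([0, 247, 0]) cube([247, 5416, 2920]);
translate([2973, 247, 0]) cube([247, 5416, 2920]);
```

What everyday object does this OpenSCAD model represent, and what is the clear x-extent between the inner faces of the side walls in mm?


A single room. The interior width is 2726 mm.

Four walls enclosing a rectangle with a door in the front wall — a room. Outside width 3220 minus two 247 mm walls gives 2726 mm.


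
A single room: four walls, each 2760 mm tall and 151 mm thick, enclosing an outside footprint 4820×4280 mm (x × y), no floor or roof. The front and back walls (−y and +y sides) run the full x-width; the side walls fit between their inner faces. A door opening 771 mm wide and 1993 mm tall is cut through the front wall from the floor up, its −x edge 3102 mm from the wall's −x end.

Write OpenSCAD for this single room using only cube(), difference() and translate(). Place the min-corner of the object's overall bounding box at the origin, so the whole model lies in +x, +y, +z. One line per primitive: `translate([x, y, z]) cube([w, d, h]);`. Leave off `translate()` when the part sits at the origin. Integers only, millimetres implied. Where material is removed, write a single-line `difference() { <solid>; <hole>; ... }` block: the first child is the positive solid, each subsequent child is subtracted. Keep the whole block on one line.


difference() { cube([4820, 151, 2760]); translate([3102, 0, 0]) cube([771, 151, 1993]); }
translate([0, 4129, 0]) cube([4820, 151, 2760]);
translate([0, 151, 0]) cube([151, 3978, 2760]);
translate([4669, 151, 0]) cube([151, 3978, 2760]);


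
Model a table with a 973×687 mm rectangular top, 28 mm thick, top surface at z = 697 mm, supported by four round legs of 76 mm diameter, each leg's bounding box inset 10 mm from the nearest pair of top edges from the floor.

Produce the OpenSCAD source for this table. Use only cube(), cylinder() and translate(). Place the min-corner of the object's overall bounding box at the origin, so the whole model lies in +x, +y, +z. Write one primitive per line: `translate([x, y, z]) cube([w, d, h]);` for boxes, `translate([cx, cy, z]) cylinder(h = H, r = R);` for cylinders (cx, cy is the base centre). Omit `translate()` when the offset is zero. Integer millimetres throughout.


translate([0, 0, 669]) cube([973, 687, 28]);
translate([48, 48, 0]) cylinder(h = 669, r = 38);
translate([925, 48, 0]) cylinder(h = 669, r = 38);
translate([48, 639, 0]) cylinder(h = 669, r = 38);
translate([925, 639, 0]) cylinder(h = 669, r = 38);


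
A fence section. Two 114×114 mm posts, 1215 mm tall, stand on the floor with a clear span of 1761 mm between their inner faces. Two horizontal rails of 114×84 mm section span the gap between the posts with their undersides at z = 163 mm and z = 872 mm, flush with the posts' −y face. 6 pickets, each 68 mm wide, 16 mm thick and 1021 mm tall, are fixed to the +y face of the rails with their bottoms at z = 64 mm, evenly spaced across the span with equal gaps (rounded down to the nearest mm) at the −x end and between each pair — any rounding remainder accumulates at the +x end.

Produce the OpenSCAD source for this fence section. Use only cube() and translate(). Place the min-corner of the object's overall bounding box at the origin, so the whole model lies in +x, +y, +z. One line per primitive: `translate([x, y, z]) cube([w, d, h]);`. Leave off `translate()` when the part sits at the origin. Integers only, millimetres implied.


cube([114, 114, 1215]);
translate([1875, 0, 0]) cube([114, 114, 1215]);
translate([114, 0, 163]) cube([1761, 114, 84]);
translate([114, 0, 872]) cube([1761, 114, 84]);
translate([307, 114, 64]) cube([68, 16, 1021]);
translate([568, 114, 64]) cube([68, 16, 1021]);
translate([829, 114, 64]) cube([68, 16, 1021]);
translate([1090, 114, 64]) cube([68, 16, 1021]);
translate([1351, 114, 64]) cube([68, 16, 1021]);
translate([1612, 114, 64]) cube([68, 16, 1021]);


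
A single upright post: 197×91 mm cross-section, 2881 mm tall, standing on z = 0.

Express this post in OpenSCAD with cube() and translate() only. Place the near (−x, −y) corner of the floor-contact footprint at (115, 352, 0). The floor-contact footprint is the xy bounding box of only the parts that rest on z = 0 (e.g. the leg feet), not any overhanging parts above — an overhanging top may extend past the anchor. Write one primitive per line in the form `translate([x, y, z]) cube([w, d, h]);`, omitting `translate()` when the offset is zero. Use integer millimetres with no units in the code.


translate([115, 352, 0]) cube([197, 91, 2881]);


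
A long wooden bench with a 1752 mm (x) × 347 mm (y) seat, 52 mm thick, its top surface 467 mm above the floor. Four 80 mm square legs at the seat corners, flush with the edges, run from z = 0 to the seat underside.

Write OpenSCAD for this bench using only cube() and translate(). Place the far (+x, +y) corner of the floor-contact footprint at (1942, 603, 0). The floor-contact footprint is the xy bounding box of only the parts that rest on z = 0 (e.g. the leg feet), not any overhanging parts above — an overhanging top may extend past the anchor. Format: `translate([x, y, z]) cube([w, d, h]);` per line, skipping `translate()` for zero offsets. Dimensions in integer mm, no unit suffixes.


translate([190, 256, 415]) cube([1752, 347, 52]);
translate([190, 256, 0]) cube([80, 80, 415]);
translate([190, 523, 0]) cube([80, 80, 415]);
translate([1862, 256, 0]) cube([80, 80, 415]);
translate([1862, 523, 0]) cube([80, 80, 415]);


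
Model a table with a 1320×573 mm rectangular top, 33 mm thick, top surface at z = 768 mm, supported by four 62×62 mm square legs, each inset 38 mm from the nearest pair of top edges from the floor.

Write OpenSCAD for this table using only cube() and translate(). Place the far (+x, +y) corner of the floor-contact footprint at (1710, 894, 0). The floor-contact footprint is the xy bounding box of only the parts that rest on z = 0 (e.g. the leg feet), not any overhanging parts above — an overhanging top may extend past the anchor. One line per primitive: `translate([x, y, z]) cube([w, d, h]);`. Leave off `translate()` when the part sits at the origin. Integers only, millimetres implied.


translate([428, 359, 735]) cube([1320, 573, 33]);
translate([466, 397, 0]) cube([62, 62, 735]);
translate([1648, 397, 0]) cube([62, 62, 735]);
translate([466, 832, 0]) cube([62, 62, 735]);
translate([1648, 832, 0]) cube([62, 62, 735]);


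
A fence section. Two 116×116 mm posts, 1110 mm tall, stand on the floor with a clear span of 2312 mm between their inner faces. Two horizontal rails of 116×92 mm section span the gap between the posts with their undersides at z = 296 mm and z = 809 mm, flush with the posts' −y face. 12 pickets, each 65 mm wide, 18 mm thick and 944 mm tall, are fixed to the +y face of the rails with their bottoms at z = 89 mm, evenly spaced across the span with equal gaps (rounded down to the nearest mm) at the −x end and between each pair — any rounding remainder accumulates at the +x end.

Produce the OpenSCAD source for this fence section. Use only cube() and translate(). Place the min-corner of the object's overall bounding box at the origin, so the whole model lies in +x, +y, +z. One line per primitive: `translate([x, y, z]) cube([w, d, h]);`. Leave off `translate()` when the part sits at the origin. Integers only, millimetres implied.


cube([116, 116, 1110]);
translate([2428, 0, 0]) cube([116, 116, 1110]);
translate([116, 0, 296]) cube([2312, 116, 92]);
translate([116, 0, 809]) cube([2312, 116, 92]);
translate([233, 116, 89]) cube([65, 18, 944]);
translate([415, 116, 89]) cube([65, 18, 944]);
translate([597, 116, 89]) cube([65, 18, 944]);
translate([779, 116, 89]) cube([65, 18, 944]);
translate([961, 116, 89]) cube([65, 18, 944]);
translate([1143, 116, 89]) cube([65, 18, 944]);
translate([1325, 116, 89]) cube([65, 18, 944]);
translate([1507, 116, 89]) cube([65, 18, 944]);
translate([1689, 116, 89]) cube([65, 18, 944]);
translate([1871, 116, 89]) cube([65, 18, 944]);
translate([2053, 116, 89]) cube([65, 18, 944]);
translate([2235, 116, 89]) cube([65, 18, 944]);


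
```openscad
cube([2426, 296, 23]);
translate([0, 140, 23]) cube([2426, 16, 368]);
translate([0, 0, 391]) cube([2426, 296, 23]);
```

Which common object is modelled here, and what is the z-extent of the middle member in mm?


An I-beam. The web height is 368 mm.

Two wide flanges with a thin centred web — an I-beam. Overall 414 mm minus two 23 mm flanges gives a web of 414 − 2·23 = 368 mm.


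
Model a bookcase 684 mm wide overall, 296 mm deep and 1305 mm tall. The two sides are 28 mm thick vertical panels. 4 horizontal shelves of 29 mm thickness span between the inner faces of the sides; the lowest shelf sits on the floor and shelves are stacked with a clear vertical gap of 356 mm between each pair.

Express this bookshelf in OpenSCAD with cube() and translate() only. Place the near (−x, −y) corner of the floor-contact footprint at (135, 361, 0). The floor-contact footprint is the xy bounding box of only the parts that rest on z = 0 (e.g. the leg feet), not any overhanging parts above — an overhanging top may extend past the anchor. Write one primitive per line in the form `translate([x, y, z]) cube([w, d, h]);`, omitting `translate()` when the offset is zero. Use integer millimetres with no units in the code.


translate([135, 361, 0]) cube([28, 296, 1305]);
translate([791, 361, 0]) cube([28, 296, 1305]);
translate([163, 361, 0]) cube([628, 296, 29]);
translate([163, 361, 385]) cube([628, 296, 29]);
translate([163, 361, 770]) cube([628, 296, 29]);
translate([163, 361, 1155]) cube([628, 296, 29]);


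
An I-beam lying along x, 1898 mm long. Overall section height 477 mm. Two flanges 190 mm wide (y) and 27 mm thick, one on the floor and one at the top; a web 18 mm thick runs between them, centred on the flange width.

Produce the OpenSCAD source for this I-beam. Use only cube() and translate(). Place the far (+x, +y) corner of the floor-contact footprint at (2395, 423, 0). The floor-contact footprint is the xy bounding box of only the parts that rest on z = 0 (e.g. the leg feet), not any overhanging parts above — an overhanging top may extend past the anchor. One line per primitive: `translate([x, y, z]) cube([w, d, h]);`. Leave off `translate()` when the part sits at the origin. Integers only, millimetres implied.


translate([497, 233, 0]) cube([1898, 190, 27]);
translate([497, 319, 27]) cube([1898, 18, 423]);
translate([497, 233, 450]) cube([1898, 190, 27]);


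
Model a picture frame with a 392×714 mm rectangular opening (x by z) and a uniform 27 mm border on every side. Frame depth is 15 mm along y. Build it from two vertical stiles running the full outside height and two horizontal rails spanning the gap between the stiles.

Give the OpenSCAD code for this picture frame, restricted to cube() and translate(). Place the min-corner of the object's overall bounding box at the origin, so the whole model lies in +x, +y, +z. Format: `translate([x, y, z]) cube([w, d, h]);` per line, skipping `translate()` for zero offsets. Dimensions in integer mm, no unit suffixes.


cube([27, 15, 768]);
translate([419, 0, 0]) cube([27, 15, 768]);
translate([27, 0, 0]) cube([392, 15, 27]);
translate([27, 0, 741]) cube([392, 15, 27]);


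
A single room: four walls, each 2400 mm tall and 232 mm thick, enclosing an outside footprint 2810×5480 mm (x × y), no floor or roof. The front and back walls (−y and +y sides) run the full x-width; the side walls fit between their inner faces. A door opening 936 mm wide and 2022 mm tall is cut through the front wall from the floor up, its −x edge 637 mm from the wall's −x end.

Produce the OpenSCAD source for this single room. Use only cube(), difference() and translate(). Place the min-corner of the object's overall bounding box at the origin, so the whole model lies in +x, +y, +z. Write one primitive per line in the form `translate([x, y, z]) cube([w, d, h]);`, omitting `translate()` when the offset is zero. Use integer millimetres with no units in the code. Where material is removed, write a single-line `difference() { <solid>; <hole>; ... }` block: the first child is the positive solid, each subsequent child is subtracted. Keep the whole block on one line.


difference() { cube([2810, 232, 2400]); translate([637, 0, 0]) cube([936, 232, 2022]); }
translate([0, 5248, 0]) cube([2810, 232, 2400]);
translate([0, 232, 0]) cube([232, 5016, 2400]);
translate([2578, 232, 0]) cube([232, 5016, 2400]);


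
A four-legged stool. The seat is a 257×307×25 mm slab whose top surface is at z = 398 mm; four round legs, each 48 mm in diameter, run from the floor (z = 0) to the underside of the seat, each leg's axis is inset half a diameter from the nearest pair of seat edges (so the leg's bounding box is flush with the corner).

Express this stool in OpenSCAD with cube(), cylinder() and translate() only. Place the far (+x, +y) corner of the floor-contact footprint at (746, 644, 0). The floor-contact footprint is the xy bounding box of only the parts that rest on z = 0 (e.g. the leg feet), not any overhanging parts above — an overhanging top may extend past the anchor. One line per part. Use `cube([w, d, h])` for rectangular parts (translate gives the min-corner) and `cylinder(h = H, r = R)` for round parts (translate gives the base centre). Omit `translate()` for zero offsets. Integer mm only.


translate([489, 337, 373]) cube([257, 307, 25]);
translate([513, 361, 0]) cylinder(h = 373, r = 24);
translate([722, 361, 0]) cylinder(h = 373, r = 24);
translate([513, 620, 0]) cylinder(h = 373, r = 24);
translate([722, 620, 0]) cylinder(h = 373, r = 24);


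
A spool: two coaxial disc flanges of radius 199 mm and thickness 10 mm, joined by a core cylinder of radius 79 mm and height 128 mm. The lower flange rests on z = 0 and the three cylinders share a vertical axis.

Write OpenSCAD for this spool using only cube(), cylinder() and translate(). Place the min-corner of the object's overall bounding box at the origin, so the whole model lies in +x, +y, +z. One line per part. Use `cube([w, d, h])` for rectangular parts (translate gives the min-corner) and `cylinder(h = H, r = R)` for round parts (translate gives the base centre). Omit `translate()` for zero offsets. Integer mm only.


translate([199, 199, 0]) cylinder(h = 10, r = 199);
translate([199, 199, 10]) cylinder(h = 128, r = 79);
translate([199, 199, 138]) cylinder(h = 10, r = 199);


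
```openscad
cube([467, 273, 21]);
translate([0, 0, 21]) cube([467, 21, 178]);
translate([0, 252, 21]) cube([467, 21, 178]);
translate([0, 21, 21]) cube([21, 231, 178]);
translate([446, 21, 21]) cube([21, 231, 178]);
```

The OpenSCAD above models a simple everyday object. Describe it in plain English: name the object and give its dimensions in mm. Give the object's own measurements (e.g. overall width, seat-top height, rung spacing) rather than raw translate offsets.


An open-topped rectangular box: outside dimensions 467×273×199 mm, with a uniform wall and base thickness of 21 mm. The base is a full 467×273 slab on the floor; four walls sit on top of the base. The front and back walls (the −y and +y sides) span the full width; the two side walls fit between them.


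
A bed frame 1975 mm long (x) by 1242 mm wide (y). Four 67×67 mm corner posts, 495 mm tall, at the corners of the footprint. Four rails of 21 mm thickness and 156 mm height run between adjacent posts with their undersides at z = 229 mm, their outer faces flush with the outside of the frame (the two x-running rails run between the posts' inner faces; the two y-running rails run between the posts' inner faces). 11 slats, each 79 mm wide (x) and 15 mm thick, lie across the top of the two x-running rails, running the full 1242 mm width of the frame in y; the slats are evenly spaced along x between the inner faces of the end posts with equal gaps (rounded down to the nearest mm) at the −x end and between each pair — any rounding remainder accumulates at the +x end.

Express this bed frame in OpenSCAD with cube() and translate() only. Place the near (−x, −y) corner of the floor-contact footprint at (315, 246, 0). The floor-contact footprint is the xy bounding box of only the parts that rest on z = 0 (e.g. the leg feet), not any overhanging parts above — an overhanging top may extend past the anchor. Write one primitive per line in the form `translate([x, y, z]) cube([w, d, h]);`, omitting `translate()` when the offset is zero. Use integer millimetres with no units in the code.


translate([315, 246, 0]) cube([67, 67, 495]);
translate([315, 1421, 0]) cube([67, 67, 495]);
translate([2223, 246, 0]) cube([67, 67, 495]);
translate([2223, 1421, 0]) cube([67, 67, 495]);
translate([382, 246, 229]) cube([1841, 21, 156]);
translate([382, 1467, 229]) cube([1841, 21, 156]);
translate([315, 313, 229]) cube([21, 1108, 156]);
translate([2269, 313, 229]) cube([21, 1108, 156]);
translate([463, 246, 385]) cube([79, 1242, 15]);
translate([623, 246, 385]) cube([79, 1242, 15]);
translate([783, 246, 385]) cube([79, 1242, 15]);
translate([943, 246, 385]) cube([79, 1242, 15]);
translate([1103, 246, 385]) cube([79, 1242, 15]);
translate([1263, 246, 385]) cube([79, 1242, 15]);
translate([1423, 246, 385]) cube([79, 1242, 15]);
translate([1583, 246, 385]) cube([79, 1242, 15]);
translate([1743, 246, 385]) cube([79, 1242, 15]);
translate([1903, 246, 385]) cube([79, 1242, 15]);
translate([2063, 246, 385]) cube([79, 1242, 15]);


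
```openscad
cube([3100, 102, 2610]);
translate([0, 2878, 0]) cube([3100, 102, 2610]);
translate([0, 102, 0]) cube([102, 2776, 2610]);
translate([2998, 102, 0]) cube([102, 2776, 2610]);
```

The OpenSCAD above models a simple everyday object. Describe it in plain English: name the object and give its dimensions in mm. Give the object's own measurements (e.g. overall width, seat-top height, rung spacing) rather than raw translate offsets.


The wall frame of a small rectangular building: four walls, each 2610 mm tall and 102 mm thick, enclosing a footprint 3100 mm (x) by 2980 mm (y) outside-to-outside, with no floor or roof. The front and back walls (the −y and +y sides) span the full width; the two side walls fit between them.


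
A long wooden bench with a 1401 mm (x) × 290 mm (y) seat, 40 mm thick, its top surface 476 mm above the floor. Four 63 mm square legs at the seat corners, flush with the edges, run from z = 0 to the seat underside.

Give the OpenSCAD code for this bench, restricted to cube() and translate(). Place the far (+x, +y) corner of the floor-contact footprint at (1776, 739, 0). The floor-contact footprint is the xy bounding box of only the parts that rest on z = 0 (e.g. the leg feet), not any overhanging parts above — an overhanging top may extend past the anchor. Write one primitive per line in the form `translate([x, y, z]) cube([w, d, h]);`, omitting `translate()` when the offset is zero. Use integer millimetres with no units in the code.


translate([375, 449, 436]) cube([1401, 290, 40]);
translate([375, 449, 0]) cube([63, 63, 436]);
translate([375, 676, 0]) cube([63, 63, 436]);
translate([1713, 449, 0]) cube([63, 63, 436]);
translate([1713, 676, 0]) cube([63, 63, 436]);


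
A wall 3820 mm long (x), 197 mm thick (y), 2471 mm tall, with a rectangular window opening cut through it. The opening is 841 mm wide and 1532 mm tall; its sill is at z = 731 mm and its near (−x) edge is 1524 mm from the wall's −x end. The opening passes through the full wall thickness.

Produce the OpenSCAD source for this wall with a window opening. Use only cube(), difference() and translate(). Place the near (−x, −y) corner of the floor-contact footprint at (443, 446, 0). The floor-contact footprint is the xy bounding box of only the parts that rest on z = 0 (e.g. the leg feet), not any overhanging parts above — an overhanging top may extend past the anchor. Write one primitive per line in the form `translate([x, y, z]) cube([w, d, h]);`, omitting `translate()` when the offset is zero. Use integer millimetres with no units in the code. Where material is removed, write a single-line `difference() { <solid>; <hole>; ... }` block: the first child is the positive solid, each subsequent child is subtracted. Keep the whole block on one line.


difference() { translate([443, 446, 0]) cube([3820, 197, 2471]); translate([1967, 446, 731]) cube([841, 197, 1532]); }


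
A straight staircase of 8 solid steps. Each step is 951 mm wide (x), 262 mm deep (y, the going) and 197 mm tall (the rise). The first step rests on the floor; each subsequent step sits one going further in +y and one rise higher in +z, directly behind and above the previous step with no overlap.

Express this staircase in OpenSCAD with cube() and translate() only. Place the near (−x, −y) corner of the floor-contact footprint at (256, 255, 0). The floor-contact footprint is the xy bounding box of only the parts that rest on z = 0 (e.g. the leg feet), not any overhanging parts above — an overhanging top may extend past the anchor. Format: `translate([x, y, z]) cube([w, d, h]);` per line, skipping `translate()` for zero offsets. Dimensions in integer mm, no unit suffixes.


translate([256, 255, 0]) cube([951, 262, 197]);
translate([256, 517, 197]) cube([951, 262, 197]);
translate([256, 779, 394]) cube([951, 262, 197]);
translate([256, 1041, 591]) cube([951, 262, 197]);
translate([256, 1303, 788]) cube([951, 262, 197]);
translate([256, 1565, 985]) cube([951, 262, 197]);
translate([256, 1827, 1182]) cube([951, 262, 197]);
translate([256, 2089, 1379]) cube([951, 262, 197]);


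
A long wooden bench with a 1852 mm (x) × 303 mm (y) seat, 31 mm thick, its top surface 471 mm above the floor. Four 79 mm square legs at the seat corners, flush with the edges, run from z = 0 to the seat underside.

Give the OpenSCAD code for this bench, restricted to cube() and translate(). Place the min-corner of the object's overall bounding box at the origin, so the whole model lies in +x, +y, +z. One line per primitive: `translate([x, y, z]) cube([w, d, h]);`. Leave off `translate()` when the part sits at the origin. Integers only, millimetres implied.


translate([0, 0, 440]) cube([1852, 303, 31]);
cube([79, 79, 440]);
translate([0, 224, 0]) cube([79, 79, 440]);
translate([1773, 0, 0]) cube([79, 79, 440]);
translate([1773, 224, 0]) cube([79, 79, 440]);


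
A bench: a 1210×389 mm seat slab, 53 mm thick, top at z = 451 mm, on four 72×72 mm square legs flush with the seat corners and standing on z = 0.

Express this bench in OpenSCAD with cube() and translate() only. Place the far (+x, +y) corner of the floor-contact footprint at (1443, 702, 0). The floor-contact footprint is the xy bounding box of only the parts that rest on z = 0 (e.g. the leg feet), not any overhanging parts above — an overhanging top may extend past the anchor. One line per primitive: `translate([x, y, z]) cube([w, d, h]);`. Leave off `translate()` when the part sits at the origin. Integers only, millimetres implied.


// leg_h = 451 − 53 = 398
translate([233, 313, 398]) cube([1210, 389, 53]);
translate([233, 313, 0]) cube([72, 72, 398]);
translate([233, 630, 0]) cube([72, 72, 398]);
translate([1371, 313, 0]) cube([72, 72, 398]);
translate([1371, 630, 0]) cube([72, 72, 398]);


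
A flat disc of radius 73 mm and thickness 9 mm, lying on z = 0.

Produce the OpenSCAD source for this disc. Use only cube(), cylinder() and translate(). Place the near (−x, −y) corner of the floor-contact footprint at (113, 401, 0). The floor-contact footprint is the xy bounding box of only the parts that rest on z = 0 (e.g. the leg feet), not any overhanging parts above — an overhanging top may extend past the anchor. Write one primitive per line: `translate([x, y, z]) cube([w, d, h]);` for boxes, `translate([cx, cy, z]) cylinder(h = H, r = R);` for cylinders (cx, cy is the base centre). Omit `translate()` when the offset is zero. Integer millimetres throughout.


translate([186, 474, 0]) cylinder(h = 9, r = 73);


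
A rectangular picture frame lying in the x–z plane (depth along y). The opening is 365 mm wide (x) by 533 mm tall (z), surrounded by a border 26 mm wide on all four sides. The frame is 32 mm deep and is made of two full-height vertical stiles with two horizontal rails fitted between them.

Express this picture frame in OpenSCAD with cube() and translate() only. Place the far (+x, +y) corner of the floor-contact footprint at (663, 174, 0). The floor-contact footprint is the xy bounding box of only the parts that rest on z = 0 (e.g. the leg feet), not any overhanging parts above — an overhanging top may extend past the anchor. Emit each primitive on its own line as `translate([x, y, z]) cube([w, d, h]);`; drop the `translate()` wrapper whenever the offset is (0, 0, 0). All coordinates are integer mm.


translate([246, 142, 0]) cube([26, 32, 585]);
translate([637, 142, 0]) cube([26, 32, 585]);
translate([272, 142, 0]) cube([365, 32, 26]);
translate([272, 142, 559]) cube([365, 32, 26]);


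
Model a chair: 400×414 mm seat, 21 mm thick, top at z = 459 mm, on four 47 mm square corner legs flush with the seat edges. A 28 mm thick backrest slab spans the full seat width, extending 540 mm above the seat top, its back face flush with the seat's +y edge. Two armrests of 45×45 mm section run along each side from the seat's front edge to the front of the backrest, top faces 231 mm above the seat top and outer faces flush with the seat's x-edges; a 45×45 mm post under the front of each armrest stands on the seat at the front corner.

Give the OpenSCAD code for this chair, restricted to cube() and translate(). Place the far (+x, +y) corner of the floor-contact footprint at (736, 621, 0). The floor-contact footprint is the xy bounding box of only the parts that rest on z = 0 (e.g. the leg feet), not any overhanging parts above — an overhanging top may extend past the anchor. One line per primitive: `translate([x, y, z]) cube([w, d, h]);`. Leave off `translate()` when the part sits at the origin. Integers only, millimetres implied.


// leg_h = 459 - 21 = 438
// arm post h = 231 - 45 = 186
translate([336, 207, 438]) cube([400, 414, 21]);
translate([336, 207, 0]) cube([47, 47, 438]);
translate([689, 207, 0]) cube([47, 47, 438]);
translate([336, 574, 0]) cube([47, 47, 438]);
translate([689, 574, 0]) cube([47, 47, 438]);
translate([336, 593, 459]) cube([400, 28, 540]);
translate([336, 207, 645]) cube([45, 386, 45]);
translate([691, 207, 645]) cube([45, 386, 45]);
translate([336, 207, 459]) cube([45, 45, 186]);
translate([691, 207, 459]) cube([45, 45, 186]);


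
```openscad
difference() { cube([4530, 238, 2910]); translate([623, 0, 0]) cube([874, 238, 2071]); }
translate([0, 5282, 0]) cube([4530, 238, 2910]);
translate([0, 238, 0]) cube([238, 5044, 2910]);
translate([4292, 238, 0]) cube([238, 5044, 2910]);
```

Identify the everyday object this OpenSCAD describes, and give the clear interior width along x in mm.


A single room. The interior width is 4054 mm.

Four walls enclosing a rectangle with a door in the front wall — a room. Outside width 4530 minus two 238 mm walls gives 4054 mm.


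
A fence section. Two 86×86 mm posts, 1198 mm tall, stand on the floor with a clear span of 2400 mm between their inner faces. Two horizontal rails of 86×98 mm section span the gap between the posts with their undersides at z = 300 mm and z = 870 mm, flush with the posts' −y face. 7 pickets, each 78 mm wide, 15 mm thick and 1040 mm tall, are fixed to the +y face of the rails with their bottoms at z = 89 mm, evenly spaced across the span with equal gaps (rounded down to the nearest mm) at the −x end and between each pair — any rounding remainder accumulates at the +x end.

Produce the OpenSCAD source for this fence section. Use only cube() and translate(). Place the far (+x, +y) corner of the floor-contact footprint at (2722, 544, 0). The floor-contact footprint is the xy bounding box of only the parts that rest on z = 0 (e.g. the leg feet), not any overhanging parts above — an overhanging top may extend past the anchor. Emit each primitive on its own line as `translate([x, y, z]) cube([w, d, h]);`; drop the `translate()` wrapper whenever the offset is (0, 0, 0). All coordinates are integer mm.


translate([150, 458, 0]) cube([86, 86, 1198]);
translate([2636, 458, 0]) cube([86, 86, 1198]);
translate([236, 458, 300]) cube([2400, 86, 98]);
translate([236, 458, 870]) cube([2400, 86, 98]);
translate([467, 544, 89]) cube([78, 15, 1040]);
translate([776, 544, 89]) cube([78, 15, 1040]);
translate([1085, 544, 89]) cube([78, 15, 1040]);
translate([1394, 544, 89]) cube([78, 15, 1040]);
translate([1703, 544, 89]) cube([78, 15, 1040]);
translate([2012, 544, 89]) cube([78, 15, 1040]);
translate([2321, 544, 89]) cube([78, 15, 1040]);


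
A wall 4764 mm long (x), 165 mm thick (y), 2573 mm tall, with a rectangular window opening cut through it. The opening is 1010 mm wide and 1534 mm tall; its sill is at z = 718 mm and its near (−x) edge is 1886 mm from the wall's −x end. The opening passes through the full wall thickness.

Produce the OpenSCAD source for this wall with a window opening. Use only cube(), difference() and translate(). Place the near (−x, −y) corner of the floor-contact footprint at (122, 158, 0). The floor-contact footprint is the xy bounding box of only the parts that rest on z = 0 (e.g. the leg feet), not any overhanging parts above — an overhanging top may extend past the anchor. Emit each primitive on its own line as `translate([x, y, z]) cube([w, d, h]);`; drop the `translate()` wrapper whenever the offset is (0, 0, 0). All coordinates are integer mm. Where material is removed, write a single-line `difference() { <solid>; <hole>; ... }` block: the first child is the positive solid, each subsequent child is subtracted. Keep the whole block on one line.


difference() { translate([122, 158, 0]) cube([4764, 165, 2573]); translate([2008, 158, 718]) cube([1010, 165, 1534]); }


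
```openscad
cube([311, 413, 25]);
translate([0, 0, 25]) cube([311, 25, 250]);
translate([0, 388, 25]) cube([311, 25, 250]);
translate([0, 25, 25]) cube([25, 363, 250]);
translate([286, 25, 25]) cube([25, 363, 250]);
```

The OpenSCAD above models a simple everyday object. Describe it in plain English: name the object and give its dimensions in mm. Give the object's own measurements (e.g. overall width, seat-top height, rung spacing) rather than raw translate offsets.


An open-topped rectangular box: outside dimensions 311×413×275 mm, with a uniform wall and base thickness of 25 mm. The base is a full 311×413 slab on the floor; four walls sit on top of the base. The front and back walls (the −y and +y sides) span the full width; the two side walls fit between them.


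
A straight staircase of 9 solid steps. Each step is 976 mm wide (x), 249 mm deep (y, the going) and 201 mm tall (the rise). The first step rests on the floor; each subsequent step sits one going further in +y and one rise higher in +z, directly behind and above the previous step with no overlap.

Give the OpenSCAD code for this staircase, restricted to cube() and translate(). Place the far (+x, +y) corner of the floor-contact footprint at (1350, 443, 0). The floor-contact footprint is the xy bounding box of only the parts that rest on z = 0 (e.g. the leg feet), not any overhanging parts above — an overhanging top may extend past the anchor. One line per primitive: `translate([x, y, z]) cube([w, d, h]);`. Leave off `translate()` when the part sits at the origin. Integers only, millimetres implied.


translate([374, 194, 0]) cube([976, 249, 201]);
translate([374, 443, 201]) cube([976, 249, 201]);
translate([374, 692, 402]) cube([976, 249, 201]);
translate([374, 941, 603]) cube([976, 249, 201]);
translate([374, 1190, 804]) cube([976, 249, 201]);
translate([374, 1439, 1005]) cube([976, 249, 201]);
translate([374, 1688, 1206]) cube([976, 249, 201]);
translate([374, 1937, 1407]) cube([976, 249, 201]);
translate([374, 2186, 1608]) cube([976, 249, 201]);


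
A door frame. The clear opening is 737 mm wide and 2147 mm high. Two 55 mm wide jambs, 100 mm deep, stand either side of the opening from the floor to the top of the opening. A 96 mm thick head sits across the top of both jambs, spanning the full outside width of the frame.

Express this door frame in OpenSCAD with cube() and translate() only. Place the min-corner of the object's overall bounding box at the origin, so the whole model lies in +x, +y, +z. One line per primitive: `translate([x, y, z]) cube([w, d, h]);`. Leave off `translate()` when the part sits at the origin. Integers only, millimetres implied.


cube([55, 100, 2147]);
translate([792, 0, 0]) cube([55, 100, 2147]);
translate([0, 0, 2147]) cube([847, 100, 96]);


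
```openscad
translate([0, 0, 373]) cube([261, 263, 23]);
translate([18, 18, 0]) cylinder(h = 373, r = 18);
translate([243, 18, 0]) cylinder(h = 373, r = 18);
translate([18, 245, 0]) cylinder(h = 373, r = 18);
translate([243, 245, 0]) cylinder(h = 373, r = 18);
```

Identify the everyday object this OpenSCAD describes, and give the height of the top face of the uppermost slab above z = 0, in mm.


A stool. The seat height is 396 mm.

A 261×263×23 slab at z = 373 on four corner cylinders — a stool. The seat top is 373 + 23 = 396 mm.


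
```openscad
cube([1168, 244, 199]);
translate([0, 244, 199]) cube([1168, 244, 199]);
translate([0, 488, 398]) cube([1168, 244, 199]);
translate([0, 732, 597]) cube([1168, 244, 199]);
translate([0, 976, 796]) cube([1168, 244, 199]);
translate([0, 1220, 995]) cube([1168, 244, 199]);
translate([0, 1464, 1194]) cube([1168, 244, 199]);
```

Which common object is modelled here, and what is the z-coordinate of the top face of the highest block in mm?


A staircase. The total rise is 1393 mm.

7 identical blocks, each offset up and back from the previous — a staircase. Each step is 199 mm tall and there are 7 of them, so the total rise is 7 × 199 = 1393 mm.


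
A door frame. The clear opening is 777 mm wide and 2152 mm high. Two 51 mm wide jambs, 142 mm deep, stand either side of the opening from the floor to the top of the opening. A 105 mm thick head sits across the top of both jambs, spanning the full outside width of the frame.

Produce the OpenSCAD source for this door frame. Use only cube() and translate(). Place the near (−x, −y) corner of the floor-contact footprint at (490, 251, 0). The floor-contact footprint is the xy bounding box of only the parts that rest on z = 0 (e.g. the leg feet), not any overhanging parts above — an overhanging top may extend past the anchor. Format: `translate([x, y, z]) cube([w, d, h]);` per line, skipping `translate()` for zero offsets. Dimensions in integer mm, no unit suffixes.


translate([490, 251, 0]) cube([51, 142, 2152]);
translate([1318, 251, 0]) cube([51, 142, 2152]);
translate([490, 251, 2152]) cube([879, 142, 105]);
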